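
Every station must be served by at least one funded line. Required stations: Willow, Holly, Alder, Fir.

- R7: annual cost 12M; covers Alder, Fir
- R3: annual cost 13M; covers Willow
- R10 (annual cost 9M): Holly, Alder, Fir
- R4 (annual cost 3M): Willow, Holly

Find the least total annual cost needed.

12

Choose R10 and R4: together they cover Willow, Holly, Alder, Fir — every station.
Total annual cost: 9 + 3 = 12.
No cover costs less than 12.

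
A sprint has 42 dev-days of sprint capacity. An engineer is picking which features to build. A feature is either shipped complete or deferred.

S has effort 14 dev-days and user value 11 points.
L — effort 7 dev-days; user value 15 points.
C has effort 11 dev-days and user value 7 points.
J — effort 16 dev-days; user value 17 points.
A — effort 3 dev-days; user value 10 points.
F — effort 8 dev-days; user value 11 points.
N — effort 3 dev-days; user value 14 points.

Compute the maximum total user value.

67

Allowing fractional choices, the relaxed optimum would be about 70.9, but features are indivisible.
S + L + A + F + N: effort 14 + 7 + 3 + 8 + 3 = 35 ≤ 42, user value 11 + 15 + 10 + 11 + 14 = 61.
L + C + J + A + N: effort 7 + 11 + 16 + 3 + 3 = 40 ≤ 42, user value 15 + 7 + 17 + 10 + 14 = 63.
L + J + A + F + N: effort 7 + 16 + 3 + 8 + 3 = 37 ≤ 42, user value 15 + 17 + 10 + 11 + 14 = 67.
Best is L, J, A, F, and N with total user value 67.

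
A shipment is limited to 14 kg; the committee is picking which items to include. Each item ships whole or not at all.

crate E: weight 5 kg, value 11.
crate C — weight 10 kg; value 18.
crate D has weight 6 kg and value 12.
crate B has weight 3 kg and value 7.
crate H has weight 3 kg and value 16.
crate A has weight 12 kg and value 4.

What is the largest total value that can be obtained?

39

Allowing fractional choices, the relaxed optimum would be about 40.0, but items are indivisible.
crate E + crate D + crate H: weight 5 + 6 + 3 = 14 ≤ 14, value 11 + 12 + 16 = 39.
crate D + crate B + crate H: weight 6 + 3 + 3 = 12 ≤ 14, value 12 + 7 + 16 = 35.
Best is crate E, crate D, and crate H with total value 39.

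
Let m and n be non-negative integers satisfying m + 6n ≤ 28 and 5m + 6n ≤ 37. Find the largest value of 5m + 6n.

37

(m,n)=(5,2) is feasible, giving 37.
(m,n)=(6,1) is feasible, giving 36.
(m,n)=(4,2) is feasible, giving 32.
The best lattice point is (5,2), giving 37.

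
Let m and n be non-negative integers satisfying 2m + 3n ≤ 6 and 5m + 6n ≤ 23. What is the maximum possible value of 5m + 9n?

18

(m,n)=(0,2): 2·0+3·2=6≤6, 5·0+6·2=12≤23, objective 18.
(m,n)=(1,1): 2·1+3·1=5≤6, 5·1+6·1=11≤23, objective 14.
(m,n)=(0,1): 2·0+3·1=3≤6, 5·0+6·1=6≤23, objective 9.
Maximum is 18 at (m,n)=(0,2).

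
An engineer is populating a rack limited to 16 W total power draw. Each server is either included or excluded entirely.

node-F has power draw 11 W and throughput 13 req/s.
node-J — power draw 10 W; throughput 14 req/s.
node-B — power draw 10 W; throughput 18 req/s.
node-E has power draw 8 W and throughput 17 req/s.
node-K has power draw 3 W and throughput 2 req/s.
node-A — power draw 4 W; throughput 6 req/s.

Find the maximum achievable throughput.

25

Allowing fractional choices, the relaxed optimum would be about 31.4, but servers are indivisible.
node-E + node-K + node-A: power draw 8 + 3 + 4 = 15 ≤ 16, throughput 17 + 2 + 6 = 25.
node-B + node-A: power draw 10 + 4 = 14 ≤ 16, throughput 18 + 6 = 24.
Best is node-E, node-K, and node-A with total throughput 25.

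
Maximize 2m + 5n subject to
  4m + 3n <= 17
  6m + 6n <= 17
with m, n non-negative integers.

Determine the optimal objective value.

10

(m,n)=(0,2): 4·0+3·2=6≤17, 6·0+6·2=12≤17, objective 10.
(m,n)=(1,1): 4·1+3·1=7≤17, 6·1+6·1=12≤17, objective 7.
No feasible integer point exceeds 10.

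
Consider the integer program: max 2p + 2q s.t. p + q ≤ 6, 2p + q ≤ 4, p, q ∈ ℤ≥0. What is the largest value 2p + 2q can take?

8

(p,q)=(0,4): 1·0+1·4=4≤6, 2·0+1·4=4≤4, objective 8.
(p,q)=(0,3): 1·0+1·3=3≤6, 2·0+1·3=3≤4, objective 6.
The best lattice point is (0,4), giving 8.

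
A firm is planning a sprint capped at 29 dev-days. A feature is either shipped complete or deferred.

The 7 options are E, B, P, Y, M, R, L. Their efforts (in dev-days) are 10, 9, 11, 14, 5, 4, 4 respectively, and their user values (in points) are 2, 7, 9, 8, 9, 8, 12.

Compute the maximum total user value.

38

Allowing fractional choices, the relaxed optimum would be about 41.9, but features are indivisible.
Y + M + R + L: effort 14 + 5 + 4 + 4 = 27 ≤ 29, user value 8 + 9 + 8 + 12 = 37.
P + M + R + L: effort 11 + 5 + 4 + 4 = 24 ≤ 29, user value 9 + 9 + 8 + 12 = 38.
B + P + M + L: effort 9 + 11 + 5 + 4 = 29 ≤ 29, user value 7 + 9 + 9 + 12 = 37.
Best is P, M, R, and L with total user value 38.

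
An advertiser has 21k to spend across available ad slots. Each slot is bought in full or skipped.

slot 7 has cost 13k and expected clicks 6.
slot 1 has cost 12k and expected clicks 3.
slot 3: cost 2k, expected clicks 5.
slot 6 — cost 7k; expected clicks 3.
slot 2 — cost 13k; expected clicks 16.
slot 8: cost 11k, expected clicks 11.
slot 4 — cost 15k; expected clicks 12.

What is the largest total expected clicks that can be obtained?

slot 6 + slot 2: cost 7 + 13 = 20 ≤ 21, expected clicks 3 + 16 = 19.
slot 3 + slot 2: cost 2 + 13 = 15 ≤ 21, expected clicks 5 + 16 = 21.
Best is slot 3 and slot 2 with total expected clicks 21.

21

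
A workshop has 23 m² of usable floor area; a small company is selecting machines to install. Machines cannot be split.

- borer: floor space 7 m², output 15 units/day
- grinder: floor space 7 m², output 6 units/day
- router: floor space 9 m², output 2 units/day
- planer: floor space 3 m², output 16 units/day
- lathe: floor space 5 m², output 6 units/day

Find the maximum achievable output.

43

borer + grinder + planer: floor space 7 + 7 + 3 = 17 ≤ 23, output 15 + 6 + 16 = 37.
borer + planer + lathe: floor space 7 + 3 + 5 = 15 ≤ 23, output 15 + 16 + 6 = 37.
borer + grinder + planer + lathe: floor space 7 + 7 + 3 + 5 = 22 ≤ 23, output 15 + 6 + 16 + 6 = 43.
Best is borer, grinder, planer, and lathe with total output 43.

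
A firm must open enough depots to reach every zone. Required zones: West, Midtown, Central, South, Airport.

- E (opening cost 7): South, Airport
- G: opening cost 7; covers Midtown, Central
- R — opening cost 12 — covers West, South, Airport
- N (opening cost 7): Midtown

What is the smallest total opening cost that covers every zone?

19

This is an integer covering problem.
The greedy cost-per-new-zone heuristic would pick E, G, and R for 26, but a cheaper cover exists.
Choose G and R: together they cover West, Midtown, Central, South, Airport — every zone.
Total opening cost: 7 + 12 = 19.
No cover costs less than 19.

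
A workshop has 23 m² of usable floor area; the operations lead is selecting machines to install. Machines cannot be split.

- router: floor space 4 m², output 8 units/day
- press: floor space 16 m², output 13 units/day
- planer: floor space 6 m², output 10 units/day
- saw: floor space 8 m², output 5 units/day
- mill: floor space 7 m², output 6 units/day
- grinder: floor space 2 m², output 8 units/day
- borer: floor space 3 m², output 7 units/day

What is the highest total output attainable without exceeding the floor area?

39

Allowing fractional choices, the relaxed optimum would be about 39.8, but machines are indivisible.
router + planer + saw + grinder + borer: floor space 4 + 6 + 8 + 2 + 3 = 23 ≤ 23, output 8 + 10 + 5 + 8 + 7 = 38.
router + planer + mill + grinder + borer: floor space 4 + 6 + 7 + 2 + 3 = 22 ≤ 23, output 8 + 10 + 6 + 8 + 7 = 39.
Best is router, planer, mill, grinder, and borer with total output 39.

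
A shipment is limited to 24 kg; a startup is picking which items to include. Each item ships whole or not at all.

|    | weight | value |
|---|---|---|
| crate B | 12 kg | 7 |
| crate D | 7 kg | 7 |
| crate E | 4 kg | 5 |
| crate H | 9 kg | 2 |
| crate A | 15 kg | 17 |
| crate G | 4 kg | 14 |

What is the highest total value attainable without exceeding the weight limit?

crate B + crate D + crate G: weight 12 + 7 + 4 = 23 ≤ 24, value 7 + 7 + 14 = 28.
crate A + crate G: weight 15 + 4 = 19 ≤ 24, value 17 + 14 = 31.
crate E + crate A + crate G: weight 4 + 15 + 4 = 23 ≤ 24, value 5 + 17 + 14 = 36.
Best is crate E, crate A, and crate G with total value 36.

36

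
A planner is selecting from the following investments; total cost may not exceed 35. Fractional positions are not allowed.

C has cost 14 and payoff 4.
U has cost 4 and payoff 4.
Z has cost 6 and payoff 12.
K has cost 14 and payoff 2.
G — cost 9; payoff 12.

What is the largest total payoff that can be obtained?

This is a 0-1 knapsack instance.
Allowing fractional choices, the relaxed optimum would be about 32.3, but investments are indivisible.
U + Z + G: cost 4 + 6 + 9 = 19 ≤ 35, payoff 4 + 12 + 12 = 28.
U + Z + K + G: cost 4 + 6 + 14 + 9 = 33 ≤ 35, payoff 4 + 12 + 2 + 12 = 30.
C + U + Z + G: cost 14 + 4 + 6 + 9 = 33 ≤ 35, payoff 4 + 4 + 12 + 12 = 32.
Best is C, U, Z, and G with total payoff 32.

32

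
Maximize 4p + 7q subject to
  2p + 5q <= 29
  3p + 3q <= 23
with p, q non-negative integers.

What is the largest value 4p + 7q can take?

43

Relaxing integrality, the LP optimum is 44.33 at (p,q) = (3.11, 4.56), which is not an integer point.
(p,q)=(2,5): 2·2+5·5=29≤29, 3·2+3·5=21≤23, objective 43.
(p,q)=(3,4): 2·3+5·4=26≤29, 3·3+3·4=21≤23, objective 40.
(p,q)=(1,5): 2·1+5·5=27≤29, 3·1+3·5=18≤23, objective 39.
The best lattice point is (2,5), giving 43.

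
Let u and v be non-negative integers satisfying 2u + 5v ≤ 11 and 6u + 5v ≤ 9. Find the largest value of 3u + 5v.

5

(u,v)=(0,1) is feasible, giving 5.
(u,v)=(1,0) is feasible, giving 3.
(u,v)=(0,0) is feasible, giving 0.
The best lattice point is (0,1), giving 5.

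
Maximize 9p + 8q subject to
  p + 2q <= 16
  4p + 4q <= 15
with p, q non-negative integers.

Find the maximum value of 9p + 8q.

(p,q)=(3,0): 1·3+2·0=3≤16, 4·3+4·0=12≤15, objective 27.
(p,q)=(2,1): 1·2+2·1=4≤16, 4·2+4·1=12≤15, objective 26.
(p,q)=(2,0): 1·2+2·0=2≤16, 4·2+4·0=8≤15, objective 18.
Maximum is 27 at (p,q)=(3,0).

27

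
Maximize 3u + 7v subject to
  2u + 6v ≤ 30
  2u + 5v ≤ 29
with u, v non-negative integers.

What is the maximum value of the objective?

The continuous relaxation peaks at (14.5, 0) with value 43.50; rounding to a feasible lattice point costs some objective.
(u,v)=(12,1): 2·12+6·1=30≤30, 2·12+5·1=29≤29, objective 43.
(u,v)=(14,0): 2·14+6·0=28≤30, 2·14+5·0=28≤29, objective 42.
The best lattice point is (12,1), giving 43.

43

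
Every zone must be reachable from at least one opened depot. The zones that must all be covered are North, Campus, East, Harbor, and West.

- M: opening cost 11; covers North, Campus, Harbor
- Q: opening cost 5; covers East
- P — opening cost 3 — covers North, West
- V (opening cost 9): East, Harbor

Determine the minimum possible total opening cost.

19

Choose M, Q, and P: together they cover North, Campus, East, Harbor, West — every zone.
Total opening cost: 11 + 5 + 3 = 19.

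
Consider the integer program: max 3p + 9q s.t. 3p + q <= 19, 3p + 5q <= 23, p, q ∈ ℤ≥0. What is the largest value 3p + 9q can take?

Relaxing integrality, the LP optimum is 41.40 at (p,q) = (0, 4.6), which is not an integer point.
(p,q)=(1,4): 3·1+1·4=7≤19, 3·1+5·4=23≤23, objective 39.
(p,q)=(0,4): 3·0+1·4=4≤19, 3·0+5·4=20≤23, objective 36.
No feasible integer point exceeds 39.

39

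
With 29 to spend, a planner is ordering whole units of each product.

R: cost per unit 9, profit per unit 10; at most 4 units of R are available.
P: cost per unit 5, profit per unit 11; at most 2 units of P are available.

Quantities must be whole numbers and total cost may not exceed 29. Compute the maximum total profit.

Take 2×R and 2×P: cost 28 ≤ 29, profit 2·10 + 2·11 = 42.
P has the best ratio (11/5) and is taken to its limit of 2; remaining capacity is filled optimally with the others.

42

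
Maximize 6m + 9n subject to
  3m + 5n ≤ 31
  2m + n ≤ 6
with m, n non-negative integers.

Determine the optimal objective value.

(m,n)=(0,6): 3·0+5·6=30≤31, 2·0+1·6=6≤6, objective 54.
(m,n)=(0,5): 3·0+5·5=25≤31, 2·0+1·5=5≤6, objective 45.
The best lattice point is (0,6), giving 54.

54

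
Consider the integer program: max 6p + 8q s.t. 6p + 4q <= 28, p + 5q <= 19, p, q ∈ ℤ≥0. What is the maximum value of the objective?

36

Relaxing integrality, the LP optimum is 41.23 at (p,q) = (2.46, 3.31), which is not an integer point.
(p,q)=(2,3): 6·2+4·3=24≤28, 1·2+5·3=17≤19, objective 36.
(p,q)=(3,2): 6·3+4·2=26≤28, 1·3+5·2=13≤19, objective 34.
(p,q)=(1,3): 6·1+4·3=18≤28, 1·1+5·3=16≤19, objective 30.
No feasible integer point exceeds 36.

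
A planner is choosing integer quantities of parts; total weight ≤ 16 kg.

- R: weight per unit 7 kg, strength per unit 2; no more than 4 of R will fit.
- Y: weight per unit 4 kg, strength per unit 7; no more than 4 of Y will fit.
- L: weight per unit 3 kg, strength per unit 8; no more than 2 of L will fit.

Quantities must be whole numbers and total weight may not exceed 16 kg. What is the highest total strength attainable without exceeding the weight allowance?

30

Take 2×Y and 2×L: weight 14 ≤ 16, strength 2·7 + 2·8 = 30.
L has the best ratio (8/3) and is taken to its limit of 2; remaining capacity is filled optimally with the others.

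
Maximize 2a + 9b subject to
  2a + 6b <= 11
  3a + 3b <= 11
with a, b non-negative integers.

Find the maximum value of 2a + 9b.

Relaxing integrality, the LP optimum is 16.50 at (a,b) = (0, 1.83), which is not an integer point.
(a,b)=(2,1): 2·2+6·1=10≤11, 3·2+3·1=9≤11, objective 13.
(a,b)=(1,1): 2·1+6·1=8≤11, 3·1+3·1=6≤11, objective 11.
(a,b)=(0,1): 2·0+6·1=6≤11, 3·0+3·1=3≤11, objective 9.
No feasible integer point exceeds 13.

13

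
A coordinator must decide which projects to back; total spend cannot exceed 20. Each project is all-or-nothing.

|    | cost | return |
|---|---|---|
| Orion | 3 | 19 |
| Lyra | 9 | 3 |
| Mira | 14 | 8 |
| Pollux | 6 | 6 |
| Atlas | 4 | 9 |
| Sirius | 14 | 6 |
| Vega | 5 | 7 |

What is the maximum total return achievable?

41

Orion + Atlas + Vega: cost 3 + 4 + 5 = 12 ≤ 20, return 19 + 9 + 7 = 35.
Orion + Pollux + Atlas + Vega: cost 3 + 6 + 4 + 5 = 18 ≤ 20, return 19 + 6 + 9 + 7 = 41.
Orion + Pollux + Atlas: cost 3 + 6 + 4 = 13 ≤ 20, return 19 + 6 + 9 = 34.
Best is Orion, Pollux, Atlas, and Vega with total return 41.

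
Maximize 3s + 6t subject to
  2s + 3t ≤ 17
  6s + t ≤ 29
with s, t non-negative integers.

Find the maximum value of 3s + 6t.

(s,t)=(1,5): 2·1+3·5=17≤17, 6·1+1·5=11≤29, objective 33.
(s,t)=(2,4): 2·2+3·4=16≤17, 6·2+1·4=16≤29, objective 30.
(s,t)=(0,5): 2·0+3·5=15≤17, 6·0+1·5=5≤29, objective 30.
No feasible integer point exceeds 33.

33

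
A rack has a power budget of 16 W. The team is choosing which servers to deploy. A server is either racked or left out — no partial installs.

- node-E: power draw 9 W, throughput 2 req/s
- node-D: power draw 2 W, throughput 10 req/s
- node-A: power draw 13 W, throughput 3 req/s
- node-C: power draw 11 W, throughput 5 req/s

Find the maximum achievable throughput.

This is an integer program with binary decision variables.
Allowing fractional choices, the relaxed optimum would be about 15.7, but servers are indivisible.
node-E + node-D: power draw 9 + 2 = 11 ≤ 16, throughput 2 + 10 = 12.
node-D + node-C: power draw 2 + 11 = 13 ≤ 16, throughput 10 + 5 = 15.
node-D + node-A: power draw 2 + 13 = 15 ≤ 16, throughput 10 + 3 = 13.
Best is node-D and node-C with total throughput 15.

15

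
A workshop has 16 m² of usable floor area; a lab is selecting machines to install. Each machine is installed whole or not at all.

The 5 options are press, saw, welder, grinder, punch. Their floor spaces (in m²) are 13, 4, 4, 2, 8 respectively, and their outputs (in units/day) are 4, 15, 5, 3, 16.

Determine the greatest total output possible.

36

saw + welder + punch: floor space 4 + 4 + 8 = 16 ≤ 16, output 15 + 5 + 16 = 36.
saw + grinder + punch: floor space 4 + 2 + 8 = 14 ≤ 16, output 15 + 3 + 16 = 34.
Best is saw, welder, and punch with total output 36.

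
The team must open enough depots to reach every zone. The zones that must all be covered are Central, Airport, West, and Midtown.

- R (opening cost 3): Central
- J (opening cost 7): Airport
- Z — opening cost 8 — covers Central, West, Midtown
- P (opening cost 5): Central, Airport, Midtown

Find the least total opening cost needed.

This is an integer covering problem.
Choose Z and P: together they cover Central, Airport, West, Midtown — every zone.
Total opening cost: 8 + 5 = 13.
No cover costs less than 13.

13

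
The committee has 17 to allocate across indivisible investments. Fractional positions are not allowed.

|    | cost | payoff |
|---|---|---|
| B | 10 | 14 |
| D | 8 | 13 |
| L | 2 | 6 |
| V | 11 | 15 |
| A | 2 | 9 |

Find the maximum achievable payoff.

30

Allowing fractional choices, the relaxed optimum would be about 35.0, but investments are indivisible.
B + L + A: cost 10 + 2 + 2 = 14 ≤ 17, payoff 14 + 6 + 9 = 29.
D + L + A: cost 8 + 2 + 2 = 12 ≤ 17, payoff 13 + 6 + 9 = 28.
L + V + A: cost 2 + 11 + 2 = 15 ≤ 17, payoff 6 + 15 + 9 = 30.
Best is L, V, and A with total payoff 30.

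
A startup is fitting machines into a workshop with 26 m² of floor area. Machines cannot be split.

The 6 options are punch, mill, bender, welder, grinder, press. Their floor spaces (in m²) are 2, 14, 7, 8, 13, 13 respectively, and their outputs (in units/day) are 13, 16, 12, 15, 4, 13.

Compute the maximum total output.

44

Take punch, mill, and welder: floor space 2 + 14 + 8 = 24 ≤ 26, output 13 + 16 + 15 = 44.
No other feasible combination does better.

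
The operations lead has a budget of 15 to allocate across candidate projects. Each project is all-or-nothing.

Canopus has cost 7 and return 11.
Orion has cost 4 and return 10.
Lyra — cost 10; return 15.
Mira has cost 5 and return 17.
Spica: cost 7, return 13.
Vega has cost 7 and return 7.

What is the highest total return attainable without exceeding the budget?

32

Allowing fractional choices, the relaxed optimum would be about 38.1, but projects are indivisible.
Lyra + Mira: cost 10 + 5 = 15 ≤ 15, return 15 + 17 = 32.
Mira + Spica: cost 5 + 7 = 12 ≤ 15, return 17 + 13 = 30.
Canopus + Mira: cost 7 + 5 = 12 ≤ 15, return 11 + 17 = 28.
Best is Lyra and Mira with total return 32.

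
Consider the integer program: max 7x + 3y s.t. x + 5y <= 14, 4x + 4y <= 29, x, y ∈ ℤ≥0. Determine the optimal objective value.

49

The continuous relaxation peaks at (7.25, 0) with value 50.75; rounding to a feasible lattice point costs some objective.
(x,y)=(7,0): 1·7+5·0=7≤14, 4·7+4·0=28≤29, objective 49.
(x,y)=(6,1): 1·6+5·1=11≤14, 4·6+4·1=28≤29, objective 45.
(x,y)=(6,0): 1·6+5·0=6≤14, 4·6+4·0=24≤29, objective 42.
The best lattice point is (7,0), giving 49.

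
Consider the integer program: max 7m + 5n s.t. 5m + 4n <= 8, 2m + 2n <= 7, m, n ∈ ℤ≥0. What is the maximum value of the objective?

(m,n)=(0,2): 5·0+4·2=8≤8, 2·0+2·2=4≤7, objective 10.
(m,n)=(1,0): 5·1+4·0=5≤8, 2·1+2·0=2≤7, objective 7.
(m,n)=(0,1): 5·0+4·1=4≤8, 2·0+2·1=2≤7, objective 5.
Maximum is 10 at (m,n)=(0,2).

10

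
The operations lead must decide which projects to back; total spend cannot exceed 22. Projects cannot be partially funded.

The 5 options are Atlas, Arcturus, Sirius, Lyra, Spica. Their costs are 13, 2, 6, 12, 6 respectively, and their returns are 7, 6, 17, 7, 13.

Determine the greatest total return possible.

Allowing fractional choices, the relaxed optimum would be about 40.7, but projects are indivisible.
Arcturus + Sirius + Spica: cost 2 + 6 + 6 = 14 ≤ 22, return 6 + 17 + 13 = 36.
Arcturus + Sirius + Lyra: cost 2 + 6 + 12 = 20 ≤ 22, return 6 + 17 + 7 = 30.
Sirius + Spica: cost 6 + 6 = 12 ≤ 22, return 17 + 13 = 30.
Best is Arcturus, Sirius, and Spica with total return 36.

36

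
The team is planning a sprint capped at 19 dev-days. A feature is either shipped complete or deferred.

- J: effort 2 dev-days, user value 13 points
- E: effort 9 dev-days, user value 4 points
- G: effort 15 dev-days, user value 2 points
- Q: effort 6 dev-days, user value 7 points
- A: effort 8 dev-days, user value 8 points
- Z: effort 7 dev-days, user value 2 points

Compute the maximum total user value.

28

This is an integer program with binary decision variables.
Allowing fractional choices, the relaxed optimum would be about 29.3, but features are indivisible.
J + E + A: effort 2 + 9 + 8 = 19 ≤ 19, user value 13 + 4 + 8 = 25.
J + Q + A: effort 2 + 6 + 8 = 16 ≤ 19, user value 13 + 7 + 8 = 28.
Best is J, Q, and A with total user value 28.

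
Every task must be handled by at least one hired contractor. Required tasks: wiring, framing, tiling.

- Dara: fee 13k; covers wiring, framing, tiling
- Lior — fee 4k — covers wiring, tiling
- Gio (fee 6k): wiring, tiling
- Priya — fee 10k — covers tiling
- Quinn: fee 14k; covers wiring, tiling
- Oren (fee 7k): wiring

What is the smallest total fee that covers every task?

The greedy cost-per-new-task heuristic would pick Lior and Dara for 17, but a cheaper cover exists.
Dara alone covers wiring, framing, tiling — every task.
Total fee: 13.
No cover costs less than 13.

13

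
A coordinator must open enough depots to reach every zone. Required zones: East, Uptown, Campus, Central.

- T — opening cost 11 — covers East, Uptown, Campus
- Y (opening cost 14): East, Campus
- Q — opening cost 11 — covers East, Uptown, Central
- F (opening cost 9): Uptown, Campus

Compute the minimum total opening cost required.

20

The greedy cost-per-new-zone heuristic would pick T and Q for 22, but a cheaper cover exists.
Choose Q and F: together they cover East, Uptown, Campus, Central — every zone.
Total opening cost: 11 + 9 = 20.
No cover costs less than 20.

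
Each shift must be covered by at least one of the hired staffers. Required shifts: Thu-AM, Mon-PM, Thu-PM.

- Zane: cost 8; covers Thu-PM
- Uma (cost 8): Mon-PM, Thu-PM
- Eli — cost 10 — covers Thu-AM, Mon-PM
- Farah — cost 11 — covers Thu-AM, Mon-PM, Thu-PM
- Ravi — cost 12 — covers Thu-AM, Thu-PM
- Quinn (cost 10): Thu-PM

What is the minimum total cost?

11

This is a weighted set-cover instance.
Farah alone covers Thu-AM, Mon-PM, Thu-PM — every shift.
Total cost: 11.
No cover costs less than 11.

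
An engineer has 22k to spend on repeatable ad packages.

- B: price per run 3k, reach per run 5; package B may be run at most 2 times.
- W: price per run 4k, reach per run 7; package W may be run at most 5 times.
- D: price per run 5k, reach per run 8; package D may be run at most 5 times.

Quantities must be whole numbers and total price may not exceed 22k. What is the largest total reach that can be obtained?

38

W has the best ratio (7/4); taking only W gives at most 5×7 = 35 (stopped by the price limit).
Mixing does better — 2×B and 4×W: price 22 ≤ 22, reach 2·5 + 4·7 = 38.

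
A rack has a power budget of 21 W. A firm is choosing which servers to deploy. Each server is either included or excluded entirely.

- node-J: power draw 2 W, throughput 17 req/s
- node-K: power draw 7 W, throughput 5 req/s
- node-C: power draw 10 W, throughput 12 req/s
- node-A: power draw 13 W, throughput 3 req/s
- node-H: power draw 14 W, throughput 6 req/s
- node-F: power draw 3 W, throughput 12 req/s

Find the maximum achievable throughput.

41

This is an integer program with binary decision variables.
node-J + node-H + node-F: power draw 2 + 14 + 3 = 19 ≤ 21, throughput 17 + 6 + 12 = 35.
node-J + node-C + node-F: power draw 2 + 10 + 3 = 15 ≤ 21, throughput 17 + 12 + 12 = 41.
Best is node-J, node-C, and node-F with total throughput 41.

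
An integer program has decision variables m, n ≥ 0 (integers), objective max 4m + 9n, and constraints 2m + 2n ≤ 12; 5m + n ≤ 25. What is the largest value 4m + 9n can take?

(m,n)=(0,6): 2·0+2·6=12≤12, 5·0+1·6=6≤25, objective 54.
(m,n)=(1,5): 2·1+2·5=12≤12, 5·1+1·5=10≤25, objective 49.
(m,n)=(0,5): 2·0+2·5=10≤12, 5·0+1·5=5≤25, objective 45.
The best lattice point is (0,6), giving 54.

54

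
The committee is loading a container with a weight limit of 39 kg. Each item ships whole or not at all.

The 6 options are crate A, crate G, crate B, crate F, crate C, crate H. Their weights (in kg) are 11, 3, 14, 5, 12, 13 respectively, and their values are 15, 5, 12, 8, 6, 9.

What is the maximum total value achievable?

Allowing fractional choices, the relaxed optimum would be about 44.2, but items are indivisible.
crate A + crate G + crate B + crate F: weight 11 + 3 + 14 + 5 = 33 ≤ 39, value 15 + 5 + 12 + 8 = 40.
crate A + crate G + crate F + crate H: weight 11 + 3 + 5 + 13 = 32 ≤ 39, value 15 + 5 + 8 + 9 = 37.
Best is crate A, crate G, crate B, and crate F with total value 40.

40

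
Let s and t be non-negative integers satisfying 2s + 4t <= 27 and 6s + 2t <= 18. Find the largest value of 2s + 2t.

(s,t)=(1,6) is feasible, giving 14.
(s,t)=(1,5) is feasible, giving 12.
(s,t)=(0,6) is feasible, giving 12.
The best lattice point is (1,6), giving 14.

14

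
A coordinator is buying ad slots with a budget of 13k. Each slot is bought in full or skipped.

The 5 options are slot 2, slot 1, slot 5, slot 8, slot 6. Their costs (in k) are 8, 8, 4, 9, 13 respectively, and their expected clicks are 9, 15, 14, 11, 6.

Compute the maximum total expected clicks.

Take slot 1 and slot 5: cost 8 + 4 = 12 ≤ 13, expected clicks 15 + 14 = 29.
No other feasible combination does better.

29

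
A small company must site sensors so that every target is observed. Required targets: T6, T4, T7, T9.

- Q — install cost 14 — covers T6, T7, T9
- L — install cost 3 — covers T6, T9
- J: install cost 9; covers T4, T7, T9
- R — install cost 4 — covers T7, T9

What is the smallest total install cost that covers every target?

12

The greedy cost-per-new-target heuristic would pick L, R, and J for 16, but a cheaper cover exists.
Choose L and J: together they cover T6, T4, T7, T9 — every target.
Total install cost: 3 + 9 = 12.
No cover costs less than 12.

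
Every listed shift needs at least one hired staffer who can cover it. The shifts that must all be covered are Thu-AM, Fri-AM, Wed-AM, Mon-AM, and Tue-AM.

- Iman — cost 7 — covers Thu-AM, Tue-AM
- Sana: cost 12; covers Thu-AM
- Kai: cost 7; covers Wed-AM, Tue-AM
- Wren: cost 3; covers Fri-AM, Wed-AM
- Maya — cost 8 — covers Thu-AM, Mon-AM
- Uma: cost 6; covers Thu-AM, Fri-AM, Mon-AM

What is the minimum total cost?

This is an integer covering problem.
The greedy cost-per-new-shift heuristic would pick Wren, Uma, and Iman for 16, but a cheaper cover exists.
Choose Kai and Uma: together they cover Thu-AM, Fri-AM, Wed-AM, Mon-AM, Tue-AM — every shift.
Total cost: 7 + 6 = 13.
No cover costs less than 13.

13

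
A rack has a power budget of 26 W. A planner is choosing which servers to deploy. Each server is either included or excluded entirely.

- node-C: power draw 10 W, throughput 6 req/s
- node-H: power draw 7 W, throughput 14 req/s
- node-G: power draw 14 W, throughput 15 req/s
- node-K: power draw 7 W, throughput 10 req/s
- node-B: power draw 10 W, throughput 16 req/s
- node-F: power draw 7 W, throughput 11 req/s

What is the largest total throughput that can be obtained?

Allowing fractional choices, the relaxed optimum would be about 43.9, but servers are indivisible.
node-H + node-K + node-B: power draw 7 + 7 + 10 = 24 ≤ 26, throughput 14 + 10 + 16 = 40.
node-K + node-B + node-F: power draw 7 + 10 + 7 = 24 ≤ 26, throughput 10 + 16 + 11 = 37.
node-H + node-B + node-F: power draw 7 + 10 + 7 = 24 ≤ 26, throughput 14 + 16 + 11 = 41.
Best is node-H, node-B, and node-F with total throughput 41.

41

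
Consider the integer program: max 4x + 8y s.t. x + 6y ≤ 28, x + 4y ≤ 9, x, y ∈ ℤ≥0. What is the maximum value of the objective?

(x,y)=(9,0) is feasible, giving 36.
(x,y)=(8,0) is feasible, giving 32.
Maximum is 36 at (x,y)=(9,0).

36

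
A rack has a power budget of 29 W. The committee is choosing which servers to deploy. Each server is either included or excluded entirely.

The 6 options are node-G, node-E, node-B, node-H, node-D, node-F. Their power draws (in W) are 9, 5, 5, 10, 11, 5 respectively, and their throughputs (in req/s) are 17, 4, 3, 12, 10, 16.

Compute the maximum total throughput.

node-G + node-H + node-F: power draw 9 + 10 + 5 = 24 ≤ 29, throughput 17 + 12 + 16 = 45.
node-G + node-B + node-H + node-F: power draw 9 + 5 + 10 + 5 = 29 ≤ 29, throughput 17 + 3 + 12 + 16 = 48.
node-G + node-E + node-H + node-F: power draw 9 + 5 + 10 + 5 = 29 ≤ 29, throughput 17 + 4 + 12 + 16 = 49.
Best is node-G, node-E, node-H, and node-F with total throughput 49.

49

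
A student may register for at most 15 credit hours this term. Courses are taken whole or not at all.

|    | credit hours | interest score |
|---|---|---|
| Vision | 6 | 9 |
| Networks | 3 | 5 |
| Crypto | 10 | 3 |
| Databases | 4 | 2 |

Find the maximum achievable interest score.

This is a 0-1 knapsack instance.
Allowing fractional choices, the relaxed optimum would be about 16.6, but courses are indivisible.
Vision + Networks: credit hours 6 + 3 = 9 ≤ 15, interest score 9 + 5 = 14.
Vision + Networks + Databases: credit hours 6 + 3 + 4 = 13 ≤ 15, interest score 9 + 5 + 2 = 16.
Vision + Databases: credit hours 6 + 4 = 10 ≤ 15, interest score 9 + 2 = 11.
Best is Vision, Networks, and Databases with total interest score 16.

16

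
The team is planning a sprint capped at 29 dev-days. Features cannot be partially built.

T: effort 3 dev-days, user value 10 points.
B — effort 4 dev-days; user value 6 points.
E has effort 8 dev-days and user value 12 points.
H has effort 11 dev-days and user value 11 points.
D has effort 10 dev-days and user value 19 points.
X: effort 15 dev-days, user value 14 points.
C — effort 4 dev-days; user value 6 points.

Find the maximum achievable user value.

T + E + D + C: effort 3 + 8 + 10 + 4 = 25 ≤ 29, user value 10 + 12 + 19 + 6 = 47.
T + B + E + D: effort 3 + 4 + 8 + 10 = 25 ≤ 29, user value 10 + 6 + 12 + 19 = 47.
T + B + E + D + C: effort 3 + 4 + 8 + 10 + 4 = 29 ≤ 29, user value 10 + 6 + 12 + 19 + 6 = 53.
Best is T, B, E, D, and C with total user value 53.

53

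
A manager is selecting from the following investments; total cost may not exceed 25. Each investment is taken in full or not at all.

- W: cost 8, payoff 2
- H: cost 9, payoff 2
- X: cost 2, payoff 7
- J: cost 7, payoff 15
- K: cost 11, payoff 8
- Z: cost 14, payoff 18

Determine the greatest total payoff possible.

40

Allowing fractional choices, the relaxed optimum would be about 41.5, but investments are indivisible.
J + Z: cost 7 + 14 = 21 ≤ 25, payoff 15 + 18 = 33.
X + J + Z: cost 2 + 7 + 14 = 23 ≤ 25, payoff 7 + 15 + 18 = 40.
Best is X, J, and Z with total payoff 40.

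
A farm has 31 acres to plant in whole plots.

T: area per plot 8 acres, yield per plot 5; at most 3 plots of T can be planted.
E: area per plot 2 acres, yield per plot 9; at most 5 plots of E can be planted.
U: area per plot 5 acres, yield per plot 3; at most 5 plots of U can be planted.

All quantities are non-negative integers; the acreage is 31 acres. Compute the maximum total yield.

E has the best ratio (9/2); taking only E gives at most 5×9 = 45 (stopped by the supply cap of 5).
Mixing does better — 2×T, 5×E, and 1×U: area 31 ≤ 31, yield 2·5 + 5·9 + 1·3 = 58.

58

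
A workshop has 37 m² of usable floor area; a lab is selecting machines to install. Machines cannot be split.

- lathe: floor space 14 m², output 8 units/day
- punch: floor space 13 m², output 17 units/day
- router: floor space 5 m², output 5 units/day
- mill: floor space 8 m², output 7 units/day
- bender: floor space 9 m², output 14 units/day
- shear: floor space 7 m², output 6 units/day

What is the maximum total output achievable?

punch + mill + bender + shear: floor space 13 + 8 + 9 + 7 = 37 ≤ 37, output 17 + 7 + 14 + 6 = 44.
punch + router + mill + bender: floor space 13 + 5 + 8 + 9 = 35 ≤ 37, output 17 + 5 + 7 + 14 = 43.
Best is punch, mill, bender, and shear with total output 44.

44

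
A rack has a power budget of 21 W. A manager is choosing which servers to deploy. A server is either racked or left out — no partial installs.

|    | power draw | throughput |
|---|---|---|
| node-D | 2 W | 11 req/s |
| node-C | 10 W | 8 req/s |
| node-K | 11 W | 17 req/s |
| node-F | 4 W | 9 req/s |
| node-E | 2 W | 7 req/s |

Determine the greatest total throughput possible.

Allowing fractional choices, the relaxed optimum would be about 45.6, but servers are indivisible.
node-D + node-K + node-F + node-E: power draw 2 + 11 + 4 + 2 = 19 ≤ 21, throughput 11 + 17 + 9 + 7 = 44.
node-D + node-K + node-E: power draw 2 + 11 + 2 = 15 ≤ 21, throughput 11 + 17 + 7 = 35.
node-D + node-K + node-F: power draw 2 + 11 + 4 = 17 ≤ 21, throughput 11 + 17 + 9 = 37.
Best is node-D, node-K, node-F, and node-E with total throughput 44.

44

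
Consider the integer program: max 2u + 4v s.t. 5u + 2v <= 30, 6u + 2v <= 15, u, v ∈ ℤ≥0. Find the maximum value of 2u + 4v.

The continuous relaxation peaks at (0, 7.5) with value 30.00; rounding to a feasible lattice point costs some objective.
(u,v)=(0,7): 5·0+2·7=14≤30, 6·0+2·7=14≤15, objective 28.
(u,v)=(0,6): 5·0+2·6=12≤30, 6·0+2·6=12≤15, objective 24.
Maximum is 28 at (u,v)=(0,7).

28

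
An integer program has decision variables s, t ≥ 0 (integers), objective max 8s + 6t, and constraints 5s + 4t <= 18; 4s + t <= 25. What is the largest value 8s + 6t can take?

(s,t)=(2,2): 5·2+4·2=18≤18, 4·2+1·2=10≤25, objective 28.
(s,t)=(1,3): 5·1+4·3=17≤18, 4·1+1·3=7≤25, objective 26.
(s,t)=(3,0): 5·3+4·0=15≤18, 4·3+1·0=12≤25, objective 24.
The best lattice point is (2,2), giving 28.

28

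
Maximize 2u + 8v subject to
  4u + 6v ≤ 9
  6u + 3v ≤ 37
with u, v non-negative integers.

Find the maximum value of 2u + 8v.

(u,v)=(0,1): 4·0+6·1=6≤9, 6·0+3·1=3≤37, objective 8.
(u,v)=(1,0): 4·1+6·0=4≤9, 6·1+3·0=6≤37, objective 2.
(u,v)=(0,0): 4·0+6·0=0≤9, 6·0+3·0=0≤37, objective 0.
Maximum is 8 at (u,v)=(0,1).

8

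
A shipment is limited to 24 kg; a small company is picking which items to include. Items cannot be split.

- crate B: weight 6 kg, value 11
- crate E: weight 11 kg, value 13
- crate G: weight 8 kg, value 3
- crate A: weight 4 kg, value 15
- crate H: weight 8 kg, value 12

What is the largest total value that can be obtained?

40

This is an integer program with binary decision variables.
Allowing fractional choices, the relaxed optimum would be about 45.1, but items are indivisible.
crate B + crate A + crate H: weight 6 + 4 + 8 = 18 ≤ 24, value 11 + 15 + 12 = 38.
crate B + crate E + crate A: weight 6 + 11 + 4 = 21 ≤ 24, value 11 + 13 + 15 = 39.
crate E + crate A + crate H: weight 11 + 4 + 8 = 23 ≤ 24, value 13 + 15 + 12 = 40.
Best is crate E, crate A, and crate H with total value 40.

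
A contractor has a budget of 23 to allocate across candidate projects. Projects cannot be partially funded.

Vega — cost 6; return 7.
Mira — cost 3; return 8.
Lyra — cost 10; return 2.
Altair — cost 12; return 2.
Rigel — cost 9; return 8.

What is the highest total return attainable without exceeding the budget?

Vega + Mira + Rigel: cost 6 + 3 + 9 = 18 ≤ 23, return 7 + 8 + 8 = 23.
Mira + Lyra + Rigel: cost 3 + 10 + 9 = 22 ≤ 23, return 8 + 2 + 8 = 18.
Vega + Mira + Lyra: cost 6 + 3 + 10 = 19 ≤ 23, return 7 + 8 + 2 = 17.
Best is Vega, Mira, and Rigel with total return 23.

23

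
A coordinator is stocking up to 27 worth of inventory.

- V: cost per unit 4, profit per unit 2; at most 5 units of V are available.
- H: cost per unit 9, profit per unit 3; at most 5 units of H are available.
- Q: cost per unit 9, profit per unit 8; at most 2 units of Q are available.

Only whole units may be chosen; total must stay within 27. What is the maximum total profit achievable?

2×V and 2×Q: cost 26 ≤ 27, profit 2·2 + 2·8 = 20.
1×H and 2×Q: cost 27 ≤ 27, profit 1·3 + 2·8 = 19.
Best is 20.

20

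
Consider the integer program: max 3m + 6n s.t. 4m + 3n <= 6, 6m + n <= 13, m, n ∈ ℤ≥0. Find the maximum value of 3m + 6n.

12

(m,n)=(0,2): 4·0+3·2=6≤6, 6·0+1·2=2≤13, objective 12.
(m,n)=(0,1): 4·0+3·1=3≤6, 6·0+1·1=1≤13, objective 6.
No feasible integer point exceeds 12.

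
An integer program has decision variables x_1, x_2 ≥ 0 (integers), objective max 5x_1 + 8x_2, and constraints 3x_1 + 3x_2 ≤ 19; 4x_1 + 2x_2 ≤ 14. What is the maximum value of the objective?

The continuous relaxation peaks at (0, 6.33) with value 50.67; rounding to a feasible lattice point costs some objective.
(x_1,x_2)=(0,6): 3·0+3·6=18≤19, 4·0+2·6=12≤14, objective 48.
(x_1,x_2)=(1,5): 3·1+3·5=18≤19, 4·1+2·5=14≤14, objective 45.
(x_1,x_2)=(0,5): 3·0+3·5=15≤19, 4·0+2·5=10≤14, objective 40.
The best lattice point is (0,6), giving 48.

48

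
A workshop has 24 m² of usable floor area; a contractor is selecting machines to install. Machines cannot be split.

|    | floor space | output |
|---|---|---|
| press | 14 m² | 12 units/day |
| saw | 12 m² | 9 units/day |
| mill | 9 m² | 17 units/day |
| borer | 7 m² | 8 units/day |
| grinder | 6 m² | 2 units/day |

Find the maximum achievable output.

29

Allowing fractional choices, the relaxed optimum would be about 31.9, but machines are indivisible.
mill + borer + grinder: floor space 9 + 7 + 6 = 22 ≤ 24, output 17 + 8 + 2 = 27.
saw + mill: floor space 12 + 9 = 21 ≤ 24, output 9 + 17 = 26.
press + mill: floor space 14 + 9 = 23 ≤ 24, output 12 + 17 = 29.
Best is press and mill with total output 29.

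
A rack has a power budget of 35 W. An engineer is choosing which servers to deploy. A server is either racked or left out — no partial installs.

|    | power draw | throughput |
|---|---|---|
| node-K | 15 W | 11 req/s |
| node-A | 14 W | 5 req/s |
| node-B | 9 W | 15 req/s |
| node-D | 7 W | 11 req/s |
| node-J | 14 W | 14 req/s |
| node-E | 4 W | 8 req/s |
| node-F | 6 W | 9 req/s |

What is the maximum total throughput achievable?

Allowing fractional choices, the relaxed optimum would be about 52.0, but servers are indivisible.
node-B + node-J + node-E + node-F: power draw 9 + 14 + 4 + 6 = 33 ≤ 35, throughput 15 + 14 + 8 + 9 = 46.
node-B + node-D + node-J + node-E: power draw 9 + 7 + 14 + 4 = 34 ≤ 35, throughput 15 + 11 + 14 + 8 = 48.
Best is node-B, node-D, node-J, and node-E with total throughput 48.

48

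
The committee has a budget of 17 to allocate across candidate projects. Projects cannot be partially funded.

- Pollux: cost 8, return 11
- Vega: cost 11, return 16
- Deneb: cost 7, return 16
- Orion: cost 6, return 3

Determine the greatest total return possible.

27

Allowing fractional choices, the relaxed optimum would be about 30.5, but projects are indivisible.
Deneb + Orion: cost 7 + 6 = 13 ≤ 17, return 16 + 3 = 19.
Pollux + Deneb: cost 8 + 7 = 15 ≤ 17, return 11 + 16 = 27.
Best is Pollux and Deneb with total return 27.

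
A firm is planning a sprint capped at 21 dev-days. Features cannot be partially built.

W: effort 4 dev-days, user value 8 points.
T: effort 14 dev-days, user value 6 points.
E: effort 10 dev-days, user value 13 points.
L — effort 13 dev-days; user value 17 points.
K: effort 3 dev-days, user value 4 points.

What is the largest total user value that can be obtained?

29

Allowing fractional choices, the relaxed optimum would be about 30.3, but features are indivisible.
W + L + K: effort 4 + 13 + 3 = 20 ≤ 21, user value 8 + 17 + 4 = 29.
W + E + K: effort 4 + 10 + 3 = 17 ≤ 21, user value 8 + 13 + 4 = 25.
W + L: effort 4 + 13 = 17 ≤ 21, user value 8 + 17 = 25.
Best is W, L, and K with total user value 29.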